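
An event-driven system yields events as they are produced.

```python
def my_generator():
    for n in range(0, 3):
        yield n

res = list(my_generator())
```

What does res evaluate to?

Step 1: The generator yields each value from range(0, 3).
Step 2: list() consumes all yields: [0, 1, 2].
Therefore res = [0, 1, 2].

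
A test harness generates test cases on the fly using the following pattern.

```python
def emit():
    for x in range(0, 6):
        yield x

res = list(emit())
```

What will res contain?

Step 1: The generator yields each value from range(0, 6).
Step 2: list() consumes all yields: [0, 1, 2, 3, 4, 5].
Therefore res = [0, 1, 2, 3, 4, 5].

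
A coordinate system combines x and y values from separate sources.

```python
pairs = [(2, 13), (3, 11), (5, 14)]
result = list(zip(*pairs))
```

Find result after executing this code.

Step 1: zip(*pairs) transposes: unzips [(2, 13), (3, 11), (5, 14)] into separate sequences.
Step 2: First elements: (2, 3, 5), second elements: (13, 11, 14).
Therefore result = [(2, 3, 5), (13, 11, 14)].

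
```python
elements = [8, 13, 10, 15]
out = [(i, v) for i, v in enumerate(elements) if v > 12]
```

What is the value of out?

Step 1: Filter enumerate([8, 13, 10, 15]) keeping v > 12:
  (0, 8): 8 <= 12, excluded
  (1, 13): 13 > 12, included
  (2, 10): 10 <= 12, excluded
  (3, 15): 15 > 12, included
Therefore out = [(1, 13), (3, 15)].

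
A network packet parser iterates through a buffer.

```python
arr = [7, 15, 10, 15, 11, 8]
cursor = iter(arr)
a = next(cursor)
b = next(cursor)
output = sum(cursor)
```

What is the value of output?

Step 1: Create iterator over [7, 15, 10, 15, 11, 8].
Step 2: a = next() = 7, b = next() = 15.
Step 3: sum() of remaining [10, 15, 11, 8] = 44.
Therefore output = 44.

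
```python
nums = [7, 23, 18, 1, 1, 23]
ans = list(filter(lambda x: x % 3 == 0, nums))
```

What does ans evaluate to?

Step 1: Filter elements divisible by 3:
  7 % 3 = 1: removed
  23 % 3 = 2: removed
  18 % 3 = 0: kept
  1 % 3 = 1: removed
  1 % 3 = 1: removed
  23 % 3 = 2: removed
Therefore ans = [18].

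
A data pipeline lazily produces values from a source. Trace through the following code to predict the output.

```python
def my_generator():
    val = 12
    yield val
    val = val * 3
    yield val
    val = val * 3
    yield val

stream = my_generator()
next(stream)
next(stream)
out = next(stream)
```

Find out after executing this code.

Step 1: Trace through generator execution:
  Yield 1: val starts at 12, yield 12
  Yield 2: val = 12 * 3 = 36, yield 36
  Yield 3: val = 36 * 3 = 108, yield 108
Step 2: First next() gets 12, second next() gets the second value, third next() yields 108.
Therefore out = 108.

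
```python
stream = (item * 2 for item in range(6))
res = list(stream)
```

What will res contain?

Step 1: For each item in range(6), compute item*2:
  item=0: 0*2 = 0
  item=1: 1*2 = 2
  item=2: 2*2 = 4
  item=3: 3*2 = 6
  item=4: 4*2 = 8
  item=5: 5*2 = 10
Therefore res = [0, 2, 4, 6, 8, 10].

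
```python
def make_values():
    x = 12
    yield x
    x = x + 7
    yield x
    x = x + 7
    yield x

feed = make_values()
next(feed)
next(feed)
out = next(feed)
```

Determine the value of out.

Step 1: Trace through generator execution:
  Yield 1: x starts at 12, yield 12
  Yield 2: x = 12 + 7 = 19, yield 19
  Yield 3: x = 19 + 7 = 26, yield 26
Step 2: First next() gets 12, second next() gets the second value, third next() yields 26.
Therefore out = 26.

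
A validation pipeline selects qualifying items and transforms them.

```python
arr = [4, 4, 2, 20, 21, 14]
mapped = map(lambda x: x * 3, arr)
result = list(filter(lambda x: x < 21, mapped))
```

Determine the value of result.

Step 1: Map x * 3:
  4 -> 12
  4 -> 12
  2 -> 6
  20 -> 60
  21 -> 63
  14 -> 42
Step 2: Filter for < 21:
  12: kept
  12: kept
  6: kept
  60: removed
  63: removed
  42: removed
Therefore result = [12, 12, 6].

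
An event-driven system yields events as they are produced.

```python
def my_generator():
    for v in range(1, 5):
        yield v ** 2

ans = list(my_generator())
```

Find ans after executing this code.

Step 1: For each v in range(1, 5), yield v**2:
  v=1: yield 1**2 = 1
  v=2: yield 2**2 = 4
  v=3: yield 3**2 = 9
  v=4: yield 4**2 = 16
Therefore ans = [1, 4, 9, 16].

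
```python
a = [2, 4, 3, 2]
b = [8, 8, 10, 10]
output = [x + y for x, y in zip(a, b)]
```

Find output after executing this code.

Step 1: Add corresponding elements:
  2 + 8 = 10
  4 + 8 = 12
  3 + 10 = 13
  2 + 10 = 12
Therefore output = [10, 12, 13, 12].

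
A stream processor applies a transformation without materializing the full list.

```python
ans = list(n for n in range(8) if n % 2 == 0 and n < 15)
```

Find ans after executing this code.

Step 1: Filter range(8) where n % 2 == 0 and n < 15:
  n=0: both conditions met, included
  n=1: excluded (1 % 2 != 0)
  n=2: both conditions met, included
  n=3: excluded (3 % 2 != 0)
  n=4: both conditions met, included
  n=5: excluded (5 % 2 != 0)
  n=6: both conditions met, included
  n=7: excluded (7 % 2 != 0)
Therefore ans = [0, 2, 4, 6].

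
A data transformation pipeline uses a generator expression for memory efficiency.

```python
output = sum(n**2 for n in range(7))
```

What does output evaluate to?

Step 1: Compute n**2 for each n in range(7):
  n=0: 0**2 = 0
  n=1: 1**2 = 1
  n=2: 2**2 = 4
  n=3: 3**2 = 9
  n=4: 4**2 = 16
  n=5: 5**2 = 25
  n=6: 6**2 = 36
Step 2: sum = 0 + 1 + 4 + 9 + 16 + 25 + 36 = 91.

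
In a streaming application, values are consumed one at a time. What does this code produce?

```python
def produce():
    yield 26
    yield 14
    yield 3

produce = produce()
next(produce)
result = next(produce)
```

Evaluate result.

Step 1: produce() creates a generator.
Step 2: next(produce) yields 26 (consumed and discarded).
Step 3: next(produce) yields 14, assigned to result.
Therefore result = 14.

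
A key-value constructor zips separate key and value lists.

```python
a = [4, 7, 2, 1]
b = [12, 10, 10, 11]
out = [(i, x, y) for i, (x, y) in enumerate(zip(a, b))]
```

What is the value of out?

Step 1: enumerate(zip(a, b)) gives index with paired elements:
  i=0: (4, 12)
  i=1: (7, 10)
  i=2: (2, 10)
  i=3: (1, 11)
Therefore out = [(0, 4, 12), (1, 7, 10), (2, 2, 10), (3, 1, 11)].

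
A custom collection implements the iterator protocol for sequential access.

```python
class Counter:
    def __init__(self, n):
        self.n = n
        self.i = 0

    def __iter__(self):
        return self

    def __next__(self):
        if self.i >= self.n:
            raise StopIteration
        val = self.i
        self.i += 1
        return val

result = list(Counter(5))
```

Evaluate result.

Step 1: Counter(5) creates an iterator counting 0 to 4.
Step 2: list() consumes all values: [0, 1, 2, 3, 4].
Therefore result = [0, 1, 2, 3, 4].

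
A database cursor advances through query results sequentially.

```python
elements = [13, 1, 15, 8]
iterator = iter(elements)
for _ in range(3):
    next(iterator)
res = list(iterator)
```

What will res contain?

Step 1: Create iterator over [13, 1, 15, 8].
Step 2: Advance 3 positions (consuming [13, 1, 15]).
Step 3: list() collects remaining elements: [8].
Therefore res = [8].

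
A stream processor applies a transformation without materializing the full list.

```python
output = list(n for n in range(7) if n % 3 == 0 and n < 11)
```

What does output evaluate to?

Step 1: Filter range(7) where n % 3 == 0 and n < 11:
  n=0: both conditions met, included
  n=1: excluded (1 % 3 != 0)
  n=2: excluded (2 % 3 != 0)
  n=3: both conditions met, included
  n=4: excluded (4 % 3 != 0)
  n=5: excluded (5 % 3 != 0)
  n=6: both conditions met, included
Therefore output = [0, 3, 6].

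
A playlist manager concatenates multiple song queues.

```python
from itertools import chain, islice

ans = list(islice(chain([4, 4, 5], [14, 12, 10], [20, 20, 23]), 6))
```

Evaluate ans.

Step 1: chain([4, 4, 5], [14, 12, 10], [20, 20, 23]) = [4, 4, 5, 14, 12, 10, 20, 20, 23].
Step 2: islice takes first 6 elements: [4, 4, 5, 14, 12, 10].
Therefore ans = [4, 4, 5, 14, 12, 10].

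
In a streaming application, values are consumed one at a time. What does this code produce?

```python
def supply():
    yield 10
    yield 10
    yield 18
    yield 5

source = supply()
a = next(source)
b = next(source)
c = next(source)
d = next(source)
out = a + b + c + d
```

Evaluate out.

Step 1: Create generator and consume all values:
  a = next(source) = 10
  b = next(source) = 10
  c = next(source) = 18
  d = next(source) = 5
Step 2: out = 10 + 10 + 18 + 5 = 43.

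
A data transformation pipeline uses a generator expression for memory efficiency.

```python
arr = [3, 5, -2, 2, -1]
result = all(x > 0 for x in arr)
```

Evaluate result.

Step 1: Check x > 0 for each element in [3, 5, -2, 2, -1]:
  3 > 0: True
  5 > 0: True
  -2 > 0: False
  2 > 0: True
  -1 > 0: False
Step 2: all() returns False.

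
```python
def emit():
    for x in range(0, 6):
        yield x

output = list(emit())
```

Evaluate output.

Step 1: The generator yields each value from range(0, 6).
Step 2: list() consumes all yields: [0, 1, 2, 3, 4, 5].
Therefore output = [0, 1, 2, 3, 4, 5].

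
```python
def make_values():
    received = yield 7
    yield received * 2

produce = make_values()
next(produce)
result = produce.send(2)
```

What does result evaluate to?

Step 1: next(produce) advances to first yield, producing 7.
Step 2: send(2) resumes, received = 2.
Step 3: yield received * 2 = 2 * 2 = 4.
Therefore result = 4.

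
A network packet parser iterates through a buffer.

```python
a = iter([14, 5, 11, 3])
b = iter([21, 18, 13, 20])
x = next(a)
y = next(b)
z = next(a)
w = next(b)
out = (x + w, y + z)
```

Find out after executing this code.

Step 1: a iterates [14, 5, 11, 3], b iterates [21, 18, 13, 20].
Step 2: x = next(a) = 14, y = next(b) = 21.
Step 3: z = next(a) = 5, w = next(b) = 18.
Step 4: out = (14 + 18, 21 + 5) = (32, 26).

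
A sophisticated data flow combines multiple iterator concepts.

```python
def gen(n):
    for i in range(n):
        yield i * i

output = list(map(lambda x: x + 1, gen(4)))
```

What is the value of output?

Step 1: gen(4) yields squares: [0, 1, 4, 9].
Step 2: map adds 1 to each: [1, 2, 5, 10].
Therefore output = [1, 2, 5, 10].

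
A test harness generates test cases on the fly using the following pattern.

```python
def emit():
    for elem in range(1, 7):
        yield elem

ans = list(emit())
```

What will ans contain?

Step 1: The generator yields each value from range(1, 7).
Step 2: list() consumes all yields: [1, 2, 3, 4, 5, 6].
Therefore ans = [1, 2, 3, 4, 5, 6].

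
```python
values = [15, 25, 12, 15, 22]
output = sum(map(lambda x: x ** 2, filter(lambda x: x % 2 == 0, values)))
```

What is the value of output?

Step 1: Filter even numbers from [15, 25, 12, 15, 22]: [12, 22]
Step 2: Square each: [144, 484]
Step 3: Sum = 628.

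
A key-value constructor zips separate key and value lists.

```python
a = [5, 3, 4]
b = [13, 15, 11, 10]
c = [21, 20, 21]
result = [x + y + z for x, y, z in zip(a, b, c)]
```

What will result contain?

Step 1: zip three lists (truncates to shortest, len=3):
  5 + 13 + 21 = 39
  3 + 15 + 20 = 38
  4 + 11 + 21 = 36
Therefore result = [39, 38, 36].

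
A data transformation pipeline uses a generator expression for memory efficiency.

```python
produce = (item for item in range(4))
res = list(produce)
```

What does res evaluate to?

Step 1: Generator expression iterates range(4): [0, 1, 2, 3].
Step 2: list() collects all values.
Therefore res = [0, 1, 2, 3].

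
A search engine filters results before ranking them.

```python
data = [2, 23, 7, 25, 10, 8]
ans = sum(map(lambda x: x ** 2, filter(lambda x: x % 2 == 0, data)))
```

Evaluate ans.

Step 1: Filter even numbers from [2, 23, 7, 25, 10, 8]: [2, 10, 8]
Step 2: Square each: [4, 100, 64]
Step 3: Sum = 168.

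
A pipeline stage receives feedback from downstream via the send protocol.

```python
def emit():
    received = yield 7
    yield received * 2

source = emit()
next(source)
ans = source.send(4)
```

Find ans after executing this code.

Step 1: next(source) advances to first yield, producing 7.
Step 2: send(4) resumes, received = 4.
Step 3: yield received * 2 = 4 * 2 = 8.
Therefore ans = 8.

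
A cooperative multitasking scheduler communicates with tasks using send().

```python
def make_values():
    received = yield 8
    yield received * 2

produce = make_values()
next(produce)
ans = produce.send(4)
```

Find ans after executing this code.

Step 1: next(produce) advances to first yield, producing 8.
Step 2: send(4) resumes, received = 4.
Step 3: yield received * 2 = 4 * 2 = 8.
Therefore ans = 8.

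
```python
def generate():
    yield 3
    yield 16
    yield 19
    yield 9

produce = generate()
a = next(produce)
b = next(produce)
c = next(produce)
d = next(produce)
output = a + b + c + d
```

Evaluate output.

Step 1: Create generator and consume all values:
  a = next(produce) = 3
  b = next(produce) = 16
  c = next(produce) = 19
  d = next(produce) = 9
Step 2: output = 3 + 16 + 19 + 9 = 47.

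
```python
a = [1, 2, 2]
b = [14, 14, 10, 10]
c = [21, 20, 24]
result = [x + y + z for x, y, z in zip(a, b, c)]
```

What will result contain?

Step 1: zip three lists (truncates to shortest, len=3):
  1 + 14 + 21 = 36
  2 + 14 + 20 = 36
  2 + 10 + 24 = 36
Therefore result = [36, 36, 36].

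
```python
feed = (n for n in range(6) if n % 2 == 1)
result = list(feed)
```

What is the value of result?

Step 1: Filter range(6) keeping only odd values:
  n=0: even, excluded
  n=1: odd, included
  n=2: even, excluded
  n=3: odd, included
  n=4: even, excluded
  n=5: odd, included
Therefore result = [1, 3, 5].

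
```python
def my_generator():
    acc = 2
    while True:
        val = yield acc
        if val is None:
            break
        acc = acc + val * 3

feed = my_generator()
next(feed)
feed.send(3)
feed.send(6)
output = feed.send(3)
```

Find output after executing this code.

Step 1: next() -> yield acc=2.
Step 2: send(3) -> val=3, acc = 2 + 3*3 = 11, yield 11.
Step 3: send(6) -> val=6, acc = 11 + 6*3 = 29, yield 29.
Step 4: send(3) -> val=3, acc = 29 + 3*3 = 38, yield 38.
Therefore output = 38.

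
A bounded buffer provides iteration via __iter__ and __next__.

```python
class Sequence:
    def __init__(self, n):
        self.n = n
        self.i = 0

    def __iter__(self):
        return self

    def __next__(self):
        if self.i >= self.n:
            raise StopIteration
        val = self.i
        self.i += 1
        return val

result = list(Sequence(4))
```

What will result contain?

Step 1: Sequence(4) creates an iterator counting 0 to 3.
Step 2: list() consumes all values: [0, 1, 2, 3].
Therefore result = [0, 1, 2, 3].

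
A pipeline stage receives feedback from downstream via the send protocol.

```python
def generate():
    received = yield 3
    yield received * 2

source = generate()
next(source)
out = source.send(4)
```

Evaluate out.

Step 1: next(source) advances to first yield, producing 3.
Step 2: send(4) resumes, received = 4.
Step 3: yield received * 2 = 4 * 2 = 8.
Therefore out = 8.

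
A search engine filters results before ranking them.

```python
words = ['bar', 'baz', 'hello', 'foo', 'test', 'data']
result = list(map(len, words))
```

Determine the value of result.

Step 1: Map len() to each word:
  'bar' -> 3
  'baz' -> 3
  'hello' -> 5
  'foo' -> 3
  'test' -> 4
  'data' -> 4
Therefore result = [3, 3, 5, 3, 4, 4].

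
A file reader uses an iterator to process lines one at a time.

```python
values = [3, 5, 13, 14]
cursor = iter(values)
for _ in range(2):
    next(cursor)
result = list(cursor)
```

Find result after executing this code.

Step 1: Create iterator over [3, 5, 13, 14].
Step 2: Advance 2 positions (consuming [3, 5]).
Step 3: list() collects remaining elements: [13, 14].
Therefore result = [13, 14].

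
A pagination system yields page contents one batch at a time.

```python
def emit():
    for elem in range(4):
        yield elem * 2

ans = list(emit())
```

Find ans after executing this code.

Step 1: For each elem in range(4), yield elem * 2:
  elem=0: yield 0 * 2 = 0
  elem=1: yield 1 * 2 = 2
  elem=2: yield 2 * 2 = 4
  elem=3: yield 3 * 2 = 6
Therefore ans = [0, 2, 4, 6].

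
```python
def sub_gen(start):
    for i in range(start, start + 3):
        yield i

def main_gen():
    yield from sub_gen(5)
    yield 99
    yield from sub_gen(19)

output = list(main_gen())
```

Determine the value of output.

Step 1: main_gen() delegates to sub_gen(5):
  yield 5
  yield 6
  yield 7
Step 2: yield 99
Step 3: Delegates to sub_gen(19):
  yield 19
  yield 20
  yield 21
Therefore output = [5, 6, 7, 99, 19, 20, 21].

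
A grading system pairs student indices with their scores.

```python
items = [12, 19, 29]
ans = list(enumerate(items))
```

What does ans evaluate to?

Step 1: enumerate pairs each element with its index:
  (0, 12)
  (1, 19)
  (2, 29)
Therefore ans = [(0, 12), (1, 19), (2, 29)].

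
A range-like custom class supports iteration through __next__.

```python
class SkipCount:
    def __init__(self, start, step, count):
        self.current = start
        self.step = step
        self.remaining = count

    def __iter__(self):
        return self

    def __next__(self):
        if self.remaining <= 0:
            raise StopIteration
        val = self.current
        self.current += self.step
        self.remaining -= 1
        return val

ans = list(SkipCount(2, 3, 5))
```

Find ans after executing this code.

Step 1: SkipCount starts at 2, increments by 3, for 5 steps:
  Yield 2, then current += 3
  Yield 5, then current += 3
  Yield 8, then current += 3
  Yield 11, then current += 3
  Yield 14, then current += 3
Therefore ans = [2, 5, 8, 11, 14].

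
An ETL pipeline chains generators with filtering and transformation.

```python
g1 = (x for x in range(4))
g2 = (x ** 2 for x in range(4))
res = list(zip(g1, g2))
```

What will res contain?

Step 1: g1 produces [0, 1, 2, 3].
Step 2: g2 produces [0, 1, 4, 9].
Step 3: zip pairs them: [(0, 0), (1, 1), (2, 4), (3, 9)].
Therefore res = [(0, 0), (1, 1), (2, 4), (3, 9)].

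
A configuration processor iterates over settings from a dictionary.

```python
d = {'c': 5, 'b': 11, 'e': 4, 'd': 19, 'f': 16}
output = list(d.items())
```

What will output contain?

Step 1: d.items() returns (key, value) pairs in insertion order.
Therefore output = [('c', 5), ('b', 11), ('e', 4), ('d', 19), ('f', 16)].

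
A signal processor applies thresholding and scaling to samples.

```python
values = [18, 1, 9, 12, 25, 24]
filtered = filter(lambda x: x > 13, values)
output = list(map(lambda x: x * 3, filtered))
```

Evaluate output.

Step 1: Filter values for elements > 13:
  18: kept
  1: removed
  9: removed
  12: removed
  25: kept
  24: kept
Step 2: Map x * 3 on filtered [18, 25, 24]:
  18 -> 54
  25 -> 75
  24 -> 72
Therefore output = [54, 75, 72].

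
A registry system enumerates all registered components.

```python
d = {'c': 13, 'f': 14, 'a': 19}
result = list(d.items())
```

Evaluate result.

Step 1: d.items() returns (key, value) pairs in insertion order.
Therefore result = [('c', 13), ('f', 14), ('a', 19)].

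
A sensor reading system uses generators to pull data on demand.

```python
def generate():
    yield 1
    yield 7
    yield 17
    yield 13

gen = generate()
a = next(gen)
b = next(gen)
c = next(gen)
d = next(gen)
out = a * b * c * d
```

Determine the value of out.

Step 1: Create generator and consume all values:
  a = next(gen) = 1
  b = next(gen) = 7
  c = next(gen) = 17
  d = next(gen) = 13
Step 2: out = 1 * 7 * 17 * 13 = 1547.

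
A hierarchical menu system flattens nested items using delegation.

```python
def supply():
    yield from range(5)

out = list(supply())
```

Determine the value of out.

Step 1: yield from delegates to the iterable, yielding each element.
Step 2: Collected values: [0, 1, 2, 3, 4].
Therefore out = [0, 1, 2, 3, 4].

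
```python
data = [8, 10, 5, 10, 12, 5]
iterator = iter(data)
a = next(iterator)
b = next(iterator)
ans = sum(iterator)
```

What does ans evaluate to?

Step 1: Create iterator over [8, 10, 5, 10, 12, 5].
Step 2: a = next() = 8, b = next() = 10.
Step 3: sum() of remaining [5, 10, 12, 5] = 32.
Therefore ans = 32.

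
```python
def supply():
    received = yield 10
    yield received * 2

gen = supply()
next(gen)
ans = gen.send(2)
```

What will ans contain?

Step 1: next(gen) advances to first yield, producing 10.
Step 2: send(2) resumes, received = 2.
Step 3: yield received * 2 = 2 * 2 = 4.
Therefore ans = 4.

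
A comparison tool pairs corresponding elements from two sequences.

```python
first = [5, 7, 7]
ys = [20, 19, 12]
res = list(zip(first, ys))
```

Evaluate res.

Step 1: zip pairs elements at same index:
  Index 0: (5, 20)
  Index 1: (7, 19)
  Index 2: (7, 12)
Therefore res = [(5, 20), (7, 19), (7, 12)].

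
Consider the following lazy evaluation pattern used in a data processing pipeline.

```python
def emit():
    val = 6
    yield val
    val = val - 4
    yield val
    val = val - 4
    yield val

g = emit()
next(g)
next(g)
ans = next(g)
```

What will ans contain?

Step 1: Trace through generator execution:
  Yield 1: val starts at 6, yield 6
  Yield 2: val = 6 - 4 = 2, yield 2
  Yield 3: val = 2 - 4 = -2, yield -2
Step 2: First next() gets 6, second next() gets the second value, third next() yields -2.
Therefore ans = -2.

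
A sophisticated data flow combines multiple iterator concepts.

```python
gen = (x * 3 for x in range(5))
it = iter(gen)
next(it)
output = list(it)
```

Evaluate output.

Step 1: Generator produces [0, 3, 6, 9, 12].
Step 2: next(it) consumes first element (0).
Step 3: list(it) collects remaining: [3, 6, 9, 12].
Therefore output = [3, 6, 9, 12].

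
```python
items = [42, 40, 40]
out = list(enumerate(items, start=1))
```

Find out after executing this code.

Step 1: enumerate with start=1:
  (1, 42)
  (2, 40)
  (3, 40)
Therefore out = [(1, 42), (2, 40), (3, 40)].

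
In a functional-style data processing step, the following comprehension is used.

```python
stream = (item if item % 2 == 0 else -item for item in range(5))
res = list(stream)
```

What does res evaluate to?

Step 1: For each item in range(5), yield item if even, else -item:
  item=0: even, yield 0
  item=1: odd, yield -1
  item=2: even, yield 2
  item=3: odd, yield -3
  item=4: even, yield 4
Therefore res = [0, -1, 2, -3, 4].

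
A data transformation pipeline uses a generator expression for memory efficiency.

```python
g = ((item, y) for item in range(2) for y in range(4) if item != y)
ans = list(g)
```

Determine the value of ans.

Step 1: Nested generator over range(2) x range(4) where item != y:
  (0, 0): excluded (item == y)
  (0, 1): included
  (0, 2): included
  (0, 3): included
  (1, 0): included
  (1, 1): excluded (item == y)
  (1, 2): included
  (1, 3): included
Therefore ans = [(0, 1), (0, 2), (0, 3), (1, 0), (1, 2), (1, 3)].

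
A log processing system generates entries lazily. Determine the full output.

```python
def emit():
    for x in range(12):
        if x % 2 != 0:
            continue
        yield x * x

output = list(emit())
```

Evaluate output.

Step 1: Only yield x**2 when x is divisible by 2:
  x=0: 0 % 2 == 0, yield 0**2 = 0
  x=2: 2 % 2 == 0, yield 2**2 = 4
  x=4: 4 % 2 == 0, yield 4**2 = 16
  x=6: 6 % 2 == 0, yield 6**2 = 36
  x=8: 8 % 2 == 0, yield 8**2 = 64
  x=10: 10 % 2 == 0, yield 10**2 = 100
Therefore output = [0, 4, 16, 36, 64, 100].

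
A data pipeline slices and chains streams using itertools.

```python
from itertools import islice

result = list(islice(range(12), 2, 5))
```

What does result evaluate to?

Step 1: islice(range(12), 2, 5) takes elements at indices [2, 5).
Step 2: Elements: [2, 3, 4].
Therefore result = [2, 3, 4].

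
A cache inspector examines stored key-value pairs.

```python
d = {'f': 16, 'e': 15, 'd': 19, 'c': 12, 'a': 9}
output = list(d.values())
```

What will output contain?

Step 1: d.values() returns the dictionary values in insertion order.
Therefore output = [16, 15, 19, 12, 9].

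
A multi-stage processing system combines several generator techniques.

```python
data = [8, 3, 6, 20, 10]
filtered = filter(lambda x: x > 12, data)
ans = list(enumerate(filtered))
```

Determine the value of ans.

Step 1: Filter [8, 3, 6, 20, 10] for > 12: [20].
Step 2: enumerate re-indexes from 0: [(0, 20)].
Therefore ans = [(0, 20)].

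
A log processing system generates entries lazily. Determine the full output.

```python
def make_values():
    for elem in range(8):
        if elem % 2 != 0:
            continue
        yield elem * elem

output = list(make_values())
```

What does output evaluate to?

Step 1: Only yield elem**2 when elem is divisible by 2:
  elem=0: 0 % 2 == 0, yield 0**2 = 0
  elem=2: 2 % 2 == 0, yield 2**2 = 4
  elem=4: 4 % 2 == 0, yield 4**2 = 16
  elem=6: 6 % 2 == 0, yield 6**2 = 36
Therefore output = [0, 4, 16, 36].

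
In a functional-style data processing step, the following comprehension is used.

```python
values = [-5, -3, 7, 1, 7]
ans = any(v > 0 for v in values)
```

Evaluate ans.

Step 1: Check v > 0 for each element in [-5, -3, 7, 1, 7]:
  -5 > 0: False
  -3 > 0: False
  7 > 0: True
  1 > 0: True
  7 > 0: True
Step 2: any() returns True.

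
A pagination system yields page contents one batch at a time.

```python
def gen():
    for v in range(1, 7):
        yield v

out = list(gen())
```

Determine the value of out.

Step 1: The generator yields each value from range(1, 7).
Step 2: list() consumes all yields: [1, 2, 3, 4, 5, 6].
Therefore out = [1, 2, 3, 4, 5, 6].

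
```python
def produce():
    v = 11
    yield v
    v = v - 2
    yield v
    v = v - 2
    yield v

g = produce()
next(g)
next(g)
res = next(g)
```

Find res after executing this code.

Step 1: Trace through generator execution:
  Yield 1: v starts at 11, yield 11
  Yield 2: v = 11 - 2 = 9, yield 9
  Yield 3: v = 9 - 2 = 7, yield 7
Step 2: First next() gets 11, second next() gets the second value, third next() yields 7.
Therefore res = 7.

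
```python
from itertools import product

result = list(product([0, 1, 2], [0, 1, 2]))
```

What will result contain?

Step 1: product([0, 1, 2], [0, 1, 2]) gives all pairs:
  (0, 0)
  (0, 1)
  (0, 2)
  (1, 0)
  (1, 1)
  (1, 2)
  (2, 0)
  (2, 1)
  (2, 2)
Therefore result = [(0, 0), (0, 1), (0, 2), (1, 0), (1, 1), (1, 2), (2, 0), (2, 1), (2, 2)].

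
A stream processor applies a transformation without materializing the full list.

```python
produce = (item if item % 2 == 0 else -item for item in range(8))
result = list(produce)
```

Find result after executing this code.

Step 1: For each item in range(8), yield item if even, else -item:
  item=0: even, yield 0
  item=1: odd, yield -1
  item=2: even, yield 2
  item=3: odd, yield -3
  item=4: even, yield 4
  item=5: odd, yield -5
  item=6: even, yield 6
  item=7: odd, yield -7
Therefore result = [0, -1, 2, -3, 4, -5, 6, -7].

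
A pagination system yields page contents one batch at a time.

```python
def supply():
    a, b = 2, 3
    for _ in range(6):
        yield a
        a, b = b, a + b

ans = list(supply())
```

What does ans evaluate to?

Step 1: Fibonacci-like sequence starting with a=2, b=3:
  Iteration 1: yield a=2, then a,b = 3,5
  Iteration 2: yield a=3, then a,b = 5,8
  Iteration 3: yield a=5, then a,b = 8,13
  Iteration 4: yield a=8, then a,b = 13,21
  Iteration 5: yield a=13, then a,b = 21,34
  Iteration 6: yield a=21, then a,b = 34,55
Therefore ans = [2, 3, 5, 8, 13, 21].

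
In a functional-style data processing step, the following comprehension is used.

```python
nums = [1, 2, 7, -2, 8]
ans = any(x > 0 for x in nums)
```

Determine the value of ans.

Step 1: Check x > 0 for each element in [1, 2, 7, -2, 8]:
  1 > 0: True
  2 > 0: True
  7 > 0: True
  -2 > 0: False
  8 > 0: True
Step 2: any() returns True.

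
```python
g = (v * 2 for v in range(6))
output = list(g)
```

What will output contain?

Step 1: For each v in range(6), compute v*2:
  v=0: 0*2 = 0
  v=1: 1*2 = 2
  v=2: 2*2 = 4
  v=3: 3*2 = 6
  v=4: 4*2 = 8
  v=5: 5*2 = 10
Therefore output = [0, 2, 4, 6, 8, 10].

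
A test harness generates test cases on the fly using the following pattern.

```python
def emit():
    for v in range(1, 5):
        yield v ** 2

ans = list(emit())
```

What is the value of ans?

Step 1: For each v in range(1, 5), yield v**2:
  v=1: yield 1**2 = 1
  v=2: yield 2**2 = 4
  v=3: yield 3**2 = 9
  v=4: yield 4**2 = 16
Therefore ans = [1, 4, 9, 16].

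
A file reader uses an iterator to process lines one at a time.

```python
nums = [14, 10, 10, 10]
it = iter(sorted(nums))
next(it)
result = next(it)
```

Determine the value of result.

Step 1: sorted([14, 10, 10, 10]) = [10, 10, 10, 14].
Step 2: Create iterator and skip 1 elements.
Step 3: next() returns 10.
Therefore result = 10.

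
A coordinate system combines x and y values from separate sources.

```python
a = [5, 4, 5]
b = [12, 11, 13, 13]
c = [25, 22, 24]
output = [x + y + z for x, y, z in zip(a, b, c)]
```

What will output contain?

Step 1: zip three lists (truncates to shortest, len=3):
  5 + 12 + 25 = 42
  4 + 11 + 22 = 37
  5 + 13 + 24 = 42
Therefore output = [42, 37, 42].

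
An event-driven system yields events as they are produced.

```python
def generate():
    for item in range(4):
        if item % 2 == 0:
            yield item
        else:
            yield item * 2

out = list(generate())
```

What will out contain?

Step 1: For each item in range(4), yield item if even, else item*2:
  item=0 (even): yield 0
  item=1 (odd): yield 1*2 = 2
  item=2 (even): yield 2
  item=3 (odd): yield 3*2 = 6
Therefore out = [0, 2, 2, 6].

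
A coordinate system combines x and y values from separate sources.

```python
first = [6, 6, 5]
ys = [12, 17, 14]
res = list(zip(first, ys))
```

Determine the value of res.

Step 1: zip pairs elements at same index:
  Index 0: (6, 12)
  Index 1: (6, 17)
  Index 2: (5, 14)
Therefore res = [(6, 12), (6, 17), (5, 14)].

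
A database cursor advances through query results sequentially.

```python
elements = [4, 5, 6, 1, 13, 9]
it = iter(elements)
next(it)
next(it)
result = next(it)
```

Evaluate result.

Step 1: Create iterator over [4, 5, 6, 1, 13, 9].
Step 2: next() consumes 4.
Step 3: next() consumes 5.
Step 4: next() returns 6.
Therefore result = 6.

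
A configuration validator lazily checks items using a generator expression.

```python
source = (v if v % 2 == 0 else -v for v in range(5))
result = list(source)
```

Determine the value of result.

Step 1: For each v in range(5), yield v if even, else -v:
  v=0: even, yield 0
  v=1: odd, yield -1
  v=2: even, yield 2
  v=3: odd, yield -3
  v=4: even, yield 4
Therefore result = [0, -1, 2, -3, 4].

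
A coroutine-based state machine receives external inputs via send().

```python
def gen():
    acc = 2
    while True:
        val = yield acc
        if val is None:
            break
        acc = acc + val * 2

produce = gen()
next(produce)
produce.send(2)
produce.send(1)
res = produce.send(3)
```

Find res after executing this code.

Step 1: next() -> yield acc=2.
Step 2: send(2) -> val=2, acc = 2 + 2*2 = 6, yield 6.
Step 3: send(1) -> val=1, acc = 6 + 1*2 = 8, yield 8.
Step 4: send(3) -> val=3, acc = 8 + 3*2 = 14, yield 14.
Therefore res = 14.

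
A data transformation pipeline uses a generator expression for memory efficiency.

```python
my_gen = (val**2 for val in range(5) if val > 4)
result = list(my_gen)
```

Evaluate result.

Step 1: For range(5), keep val > 4, then square:
  val=0: 0 <= 4, excluded
  val=1: 1 <= 4, excluded
  val=2: 2 <= 4, excluded
  val=3: 3 <= 4, excluded
  val=4: 4 <= 4, excluded
Therefore result = [].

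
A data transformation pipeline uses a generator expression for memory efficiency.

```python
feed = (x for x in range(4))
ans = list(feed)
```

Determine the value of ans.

Step 1: Generator expression iterates range(4): [0, 1, 2, 3].
Step 2: list() collects all values.
Therefore ans = [0, 1, 2, 3].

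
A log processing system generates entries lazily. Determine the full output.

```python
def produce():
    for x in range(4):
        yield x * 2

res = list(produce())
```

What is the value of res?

Step 1: For each x in range(4), yield x * 2:
  x=0: yield 0 * 2 = 0
  x=1: yield 1 * 2 = 2
  x=2: yield 2 * 2 = 4
  x=3: yield 3 * 2 = 6
Therefore res = [0, 2, 4, 6].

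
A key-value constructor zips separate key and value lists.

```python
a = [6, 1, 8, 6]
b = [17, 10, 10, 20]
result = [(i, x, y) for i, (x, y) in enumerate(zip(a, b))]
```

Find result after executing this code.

Step 1: enumerate(zip(a, b)) gives index with paired elements:
  i=0: (6, 17)
  i=1: (1, 10)
  i=2: (8, 10)
  i=3: (6, 20)
Therefore result = [(0, 6, 17), (1, 1, 10), (2, 8, 10), (3, 6, 20)].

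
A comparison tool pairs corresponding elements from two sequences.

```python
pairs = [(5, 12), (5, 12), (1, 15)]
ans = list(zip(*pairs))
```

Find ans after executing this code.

Step 1: zip(*pairs) transposes: unzips [(5, 12), (5, 12), (1, 15)] into separate sequences.
Step 2: First elements: (5, 5, 1), second elements: (12, 12, 15).
Therefore ans = [(5, 5, 1), (12, 12, 15)].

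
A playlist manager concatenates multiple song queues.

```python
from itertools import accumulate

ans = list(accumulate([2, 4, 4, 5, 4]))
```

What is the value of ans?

Step 1: accumulate computes running sums:
  + 2 = 2
  + 4 = 6
  + 4 = 10
  + 5 = 15
  + 4 = 19
Therefore ans = [2, 6, 10, 15, 19].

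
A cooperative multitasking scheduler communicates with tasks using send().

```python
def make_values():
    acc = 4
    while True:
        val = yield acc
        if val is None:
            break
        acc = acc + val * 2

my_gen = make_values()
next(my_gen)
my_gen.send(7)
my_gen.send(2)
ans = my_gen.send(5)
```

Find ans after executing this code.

Step 1: next() -> yield acc=4.
Step 2: send(7) -> val=7, acc = 4 + 7*2 = 18, yield 18.
Step 3: send(2) -> val=2, acc = 18 + 2*2 = 22, yield 22.
Step 4: send(5) -> val=5, acc = 22 + 5*2 = 32, yield 32.
Therefore ans = 32.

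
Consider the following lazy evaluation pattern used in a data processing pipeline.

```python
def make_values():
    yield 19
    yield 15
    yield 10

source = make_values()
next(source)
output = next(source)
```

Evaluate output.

Step 1: make_values() creates a generator.
Step 2: next(source) yields 19 (consumed and discarded).
Step 3: next(source) yields 15, assigned to output.
Therefore output = 15.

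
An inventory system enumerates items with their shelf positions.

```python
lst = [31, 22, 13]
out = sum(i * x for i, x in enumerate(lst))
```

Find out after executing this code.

Step 1: Compute i * x for each (i, x) in enumerate([31, 22, 13]):
  i=0, x=31: 0*31 = 0
  i=1, x=22: 1*22 = 22
  i=2, x=13: 2*13 = 26
Step 2: sum = 0 + 22 + 26 = 48.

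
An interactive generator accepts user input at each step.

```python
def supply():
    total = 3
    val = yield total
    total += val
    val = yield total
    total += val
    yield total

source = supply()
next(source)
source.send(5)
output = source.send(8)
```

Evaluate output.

Step 1: next() -> yield total=3.
Step 2: send(5) -> val=5, total = 3+5 = 8, yield 8.
Step 3: send(8) -> val=8, total = 8+8 = 16, yield 16.
Therefore output = 16.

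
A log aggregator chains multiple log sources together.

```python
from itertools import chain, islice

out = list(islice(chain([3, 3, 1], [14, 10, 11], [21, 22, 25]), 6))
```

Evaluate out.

Step 1: chain([3, 3, 1], [14, 10, 11], [21, 22, 25]) = [3, 3, 1, 14, 10, 11, 21, 22, 25].
Step 2: islice takes first 6 elements: [3, 3, 1, 14, 10, 11].
Therefore out = [3, 3, 1, 14, 10, 11].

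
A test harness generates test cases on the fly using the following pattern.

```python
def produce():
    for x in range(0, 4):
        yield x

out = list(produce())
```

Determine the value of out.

Step 1: The generator yields each value from range(0, 4).
Step 2: list() consumes all yields: [0, 1, 2, 3].
Therefore out = [0, 1, 2, 3].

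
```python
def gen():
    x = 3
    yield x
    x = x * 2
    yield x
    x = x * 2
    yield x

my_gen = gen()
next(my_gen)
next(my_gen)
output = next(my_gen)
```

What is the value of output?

Step 1: Trace through generator execution:
  Yield 1: x starts at 3, yield 3
  Yield 2: x = 3 * 2 = 6, yield 6
  Yield 3: x = 6 * 2 = 12, yield 12
Step 2: First next() gets 3, second next() gets the second value, third next() yields 12.
Therefore output = 12.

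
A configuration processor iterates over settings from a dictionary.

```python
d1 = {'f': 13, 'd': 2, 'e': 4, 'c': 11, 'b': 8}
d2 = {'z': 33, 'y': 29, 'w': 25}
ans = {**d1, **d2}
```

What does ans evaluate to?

Step 1: Merge d1 and d2 (d2 values override on key conflicts).
Step 2: d1 has keys ['f', 'd', 'e', 'c', 'b'], d2 has keys ['z', 'y', 'w'].
Therefore ans = {'f': 13, 'd': 2, 'e': 4, 'c': 11, 'b': 8, 'z': 33, 'y': 29, 'w': 25}.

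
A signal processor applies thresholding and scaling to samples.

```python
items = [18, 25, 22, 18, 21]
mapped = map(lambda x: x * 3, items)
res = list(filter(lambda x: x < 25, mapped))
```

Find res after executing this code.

Step 1: Map x * 3:
  18 -> 54
  25 -> 75
  22 -> 66
  18 -> 54
  21 -> 63
Step 2: Filter for < 25:
  54: removed
  75: removed
  66: removed
  54: removed
  63: removed
Therefore res = [].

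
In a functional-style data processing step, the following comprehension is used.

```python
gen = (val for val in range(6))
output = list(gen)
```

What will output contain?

Step 1: Generator expression iterates range(6): [0, 1, 2, 3, 4, 5].
Step 2: list() collects all values.
Therefore output = [0, 1, 2, 3, 4, 5].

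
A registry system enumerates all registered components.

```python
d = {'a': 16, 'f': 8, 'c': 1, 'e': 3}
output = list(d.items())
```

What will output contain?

Step 1: d.items() returns (key, value) pairs in insertion order.
Therefore output = [('a', 16), ('f', 8), ('c', 1), ('e', 3)].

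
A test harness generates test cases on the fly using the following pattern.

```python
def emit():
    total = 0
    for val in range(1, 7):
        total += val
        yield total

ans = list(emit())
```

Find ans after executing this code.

Step 1: Generator accumulates running sum:
  val=1: total = 1, yield 1
  val=2: total = 3, yield 3
  val=3: total = 6, yield 6
  val=4: total = 10, yield 10
  val=5: total = 15, yield 15
  val=6: total = 21, yield 21
Therefore ans = [1, 3, 6, 10, 15, 21].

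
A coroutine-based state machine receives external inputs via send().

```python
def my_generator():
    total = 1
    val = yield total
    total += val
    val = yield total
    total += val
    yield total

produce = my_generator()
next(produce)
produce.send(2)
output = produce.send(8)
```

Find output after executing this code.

Step 1: next() -> yield total=1.
Step 2: send(2) -> val=2, total = 1+2 = 3, yield 3.
Step 3: send(8) -> val=8, total = 3+8 = 11, yield 11.
Therefore output = 11.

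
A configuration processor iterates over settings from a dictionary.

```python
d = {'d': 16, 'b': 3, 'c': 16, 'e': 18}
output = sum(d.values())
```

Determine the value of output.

Step 1: d.values() = [16, 3, 16, 18].
Step 2: sum = 53.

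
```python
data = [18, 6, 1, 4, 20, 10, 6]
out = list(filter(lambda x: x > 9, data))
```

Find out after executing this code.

Step 1: Filter elements > 9:
  18: kept
  6: removed
  1: removed
  4: removed
  20: kept
  10: kept
  6: removed
Therefore out = [18, 20, 10].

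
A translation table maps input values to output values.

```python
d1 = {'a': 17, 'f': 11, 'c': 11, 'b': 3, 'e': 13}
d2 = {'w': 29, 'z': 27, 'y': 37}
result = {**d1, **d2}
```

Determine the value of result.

Step 1: Merge d1 and d2 (d2 values override on key conflicts).
Step 2: d1 has keys ['a', 'f', 'c', 'b', 'e'], d2 has keys ['w', 'z', 'y'].
Therefore result = {'a': 17, 'f': 11, 'c': 11, 'b': 3, 'e': 13, 'w': 29, 'z': 27, 'y': 37}.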